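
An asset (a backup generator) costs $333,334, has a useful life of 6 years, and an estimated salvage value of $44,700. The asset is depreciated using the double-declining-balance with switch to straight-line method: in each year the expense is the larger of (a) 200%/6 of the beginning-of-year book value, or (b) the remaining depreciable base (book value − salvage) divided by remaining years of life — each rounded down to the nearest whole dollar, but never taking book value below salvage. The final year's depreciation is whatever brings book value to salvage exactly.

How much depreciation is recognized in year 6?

$0

Depreciable base = $333,334 − $44,700 = $288,634.
Year 1: DB = ⌊$333,334 × 200%/6⌋ = $111,111; SL = ⌊$288,634/6⌋ = $48,105 → take DB $111,111. Book value $222,223.
Year 2: DB = ⌊$222,223 × 200%/6⌋ = $74,074; SL = ⌊$177,523/5⌋ = $35,504 → take DB $74,074. Book value $148,149.
Year 3: DB = ⌊$148,149 × 200%/6⌋ = $49,383; SL = ⌊$103,449/4⌋ = $25,862 → take DB $49,383. Book value $98,766.
Year 4: DB = ⌊$98,766 × 200%/6⌋ = $32,922; SL = ⌊$54,066/3⌋ = $18,022 → take DB $32,922. Book value $65,844.
Year 5: DB = ⌊$65,844 × 200%/6⌋ = $21,948; SL = ⌊$21,144/2⌋ = $10,572 → take DB $21,948, capped at $21,144. Book value $44,700.
Year 6 (final): $44,700 − $44,700 = $0. Book value $44,700.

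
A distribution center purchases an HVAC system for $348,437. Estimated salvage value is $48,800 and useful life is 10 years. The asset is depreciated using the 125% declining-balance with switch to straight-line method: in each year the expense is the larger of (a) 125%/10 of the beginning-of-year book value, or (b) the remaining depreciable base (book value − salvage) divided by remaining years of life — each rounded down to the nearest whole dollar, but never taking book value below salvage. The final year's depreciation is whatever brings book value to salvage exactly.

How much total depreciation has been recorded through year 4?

Depreciable base = $348,437 − $48,800 = $299,637.
Year 1: DB = ⌊$348,437 × 125%/10⌋ = $43,554; SL = ⌊$299,637/10⌋ = $29,963 → take DB $43,554. Book value $304,883.
Year 2: DB = ⌊$304,883 × 125%/10⌋ = $38,110; SL = ⌊$256,083/9⌋ = $28,453 → take DB $38,110. Book value $266,773.
Year 3: DB = ⌊$266,773 × 125%/10⌋ = $33,346; SL = ⌊$217,973/8⌋ = $27,246 → take DB $33,346. Book value $233,427.
Year 4: DB = ⌊$233,427 × 125%/10⌋ = $29,178; SL = ⌊$184,627/7⌋ = $26,375 → take DB $29,178. Book value $204,249.
Accumulated through year 4 = $348,437 − $204,249 = $144,188.

$144,188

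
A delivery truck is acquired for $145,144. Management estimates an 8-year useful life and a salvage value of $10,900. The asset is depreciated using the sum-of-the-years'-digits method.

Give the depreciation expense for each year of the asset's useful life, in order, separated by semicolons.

$29,832; $26,103; $22,374; $18,645; $14,916; $11,187; $7,458; $3,729

Depreciable base = $145,144 − $10,900 = $134,244.
Sum of the years' digits = 8+7+6+5+4+3+2+1 = 36.
Year 1: $134,244 × 8/36 = $29,832. Book value $115,312.
Year 2: $134,244 × 7/36 = $26,103. Book value $89,209.
Year 3: $134,244 × 6/36 = $22,374. Book value $66,835.
Year 4: $134,244 × 5/36 = $18,645. Book value $48,190.
Year 5: $134,244 × 4/36 = $14,916. Book value $33,274.
Year 6: $134,244 × 3/36 = $11,187. Book value $22,087.
Year 7: $134,244 × 2/36 = $7,458. Book value $14,629.
Year 8: $134,244 × 1/36 = $3,729. Book value $10,900.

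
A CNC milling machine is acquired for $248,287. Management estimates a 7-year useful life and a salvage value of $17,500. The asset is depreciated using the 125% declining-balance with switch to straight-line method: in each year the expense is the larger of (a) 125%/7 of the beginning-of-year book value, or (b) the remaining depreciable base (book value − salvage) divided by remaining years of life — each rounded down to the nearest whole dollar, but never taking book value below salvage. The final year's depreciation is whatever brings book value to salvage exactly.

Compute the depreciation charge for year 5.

Depreciable base = $248,287 − $17,500 = $230,787.
Year 1: DB = ⌊$248,287 × 125%/7⌋ = $44,336; SL = ⌊$230,787/7⌋ = $32,969 → take DB $44,336. Book value $203,951.
Year 2: DB = ⌊$203,951 × 125%/7⌋ = $36,419; SL = ⌊$186,451/6⌋ = $31,075 → take DB $36,419. Book value $167,532.
Year 3: DB = ⌊$167,532 × 125%/7⌋ = $29,916; SL = ⌊$150,032/5⌋ = $30,006 → take SL $30,006. Book value $137,526.
Year 4: DB = ⌊$137,526 × 125%/7⌋ = $24,558; SL = ⌊$120,026/4⌋ = $30,006 → take SL $30,006. Book value $107,520.
Year 5: DB = ⌊$107,520 × 125%/7⌋ = $19,200; SL = ⌊$90,020/3⌋ = $30,006 → take SL $30,006. Book value $77,514.

$30,006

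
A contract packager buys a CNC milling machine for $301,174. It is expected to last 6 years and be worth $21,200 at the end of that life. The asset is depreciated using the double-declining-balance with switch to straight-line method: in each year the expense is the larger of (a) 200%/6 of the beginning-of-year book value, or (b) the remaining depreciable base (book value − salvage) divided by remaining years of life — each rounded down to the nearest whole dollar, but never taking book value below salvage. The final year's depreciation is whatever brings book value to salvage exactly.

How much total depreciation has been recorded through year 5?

$261,512

Depreciable base = $301,174 − $21,200 = $279,974.
Year 1: DB = ⌊$301,174 × 200%/6⌋ = $100,391; SL = ⌊$279,974/6⌋ = $46,662 → take DB $100,391. Book value $200,783.
Year 2: DB = ⌊$200,783 × 200%/6⌋ = $66,927; SL = ⌊$179,583/5⌋ = $35,916 → take DB $66,927. Book value $133,856.
Year 3: DB = ⌊$133,856 × 200%/6⌋ = $44,618; SL = ⌊$112,656/4⌋ = $28,164 → take DB $44,618. Book value $89,238.
Year 4: DB = ⌊$89,238 × 200%/6⌋ = $29,746; SL = ⌊$68,038/3⌋ = $22,679 → take DB $29,746. Book value $59,492.
Year 5: DB = ⌊$59,492 × 200%/6⌋ = $19,830; SL = ⌊$38,292/2⌋ = $19,146 → take DB $19,830. Book value $39,662.
Accumulated through year 5 = $301,174 − $39,662 = $261,512.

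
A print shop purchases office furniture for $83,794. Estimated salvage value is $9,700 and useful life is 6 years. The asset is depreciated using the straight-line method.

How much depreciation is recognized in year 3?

$12,349

Depreciable base = $83,794 − $9,700 = $74,094.
Annual expense = $74,094 / 6 = $12,349.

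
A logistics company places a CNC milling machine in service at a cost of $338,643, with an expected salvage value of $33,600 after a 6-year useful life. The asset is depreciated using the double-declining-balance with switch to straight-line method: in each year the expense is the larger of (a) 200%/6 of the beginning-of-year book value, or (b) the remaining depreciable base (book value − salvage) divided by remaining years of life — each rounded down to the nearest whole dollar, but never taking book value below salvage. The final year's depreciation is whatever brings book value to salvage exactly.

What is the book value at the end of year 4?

$66,893

Depreciable base = $338,643 − $33,600 = $305,043.
Year 1: DB = ⌊$338,643 × 200%/6⌋ = $112,881; SL = ⌊$305,043/6⌋ = $50,840 → take DB $112,881. Book value $225,762.
Year 2: DB = ⌊$225,762 × 200%/6⌋ = $75,254; SL = ⌊$192,162/5⌋ = $38,432 → take DB $75,254. Book value $150,508.
Year 3: DB = ⌊$150,508 × 200%/6⌋ = $50,169; SL = ⌊$116,908/4⌋ = $29,227 → take DB $50,169. Book value $100,339.
Year 4: DB = ⌊$100,339 × 200%/6⌋ = $33,446; SL = ⌊$66,739/3⌋ = $22,246 → take DB $33,446. Book value $66,893.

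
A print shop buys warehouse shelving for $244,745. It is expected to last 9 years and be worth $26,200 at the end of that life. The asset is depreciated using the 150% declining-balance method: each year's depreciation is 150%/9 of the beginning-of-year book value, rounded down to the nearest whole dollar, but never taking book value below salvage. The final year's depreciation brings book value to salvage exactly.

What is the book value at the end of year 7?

$68,305

Depreciable base = $244,745 − $26,200 = $218,545.
Year 1: ⌊$244,745 × 150%/9⌋ = $40,790. Book value $203,955.
Year 2: ⌊$203,955 × 150%/9⌋ = $33,992. Book value $169,963.
Year 3: ⌊$169,963 × 150%/9⌋ = $28,327. Book value $141,636.
Year 4: ⌊$141,636 × 150%/9⌋ = $23,606. Book value $118,030.
Year 5: ⌊$118,030 × 150%/9⌋ = $19,671. Book value $98,359.
Year 6: ⌊$98,359 × 150%/9⌋ = $16,393. Book value $81,966.
Year 7: ⌊$81,966 × 150%/9⌋ = $13,661. Book value $68,305.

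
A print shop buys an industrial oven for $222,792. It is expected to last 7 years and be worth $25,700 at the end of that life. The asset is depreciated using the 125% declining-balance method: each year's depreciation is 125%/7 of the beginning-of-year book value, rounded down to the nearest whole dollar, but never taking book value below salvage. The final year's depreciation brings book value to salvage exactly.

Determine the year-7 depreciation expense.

Depreciable base = $222,792 − $25,700 = $197,092.
Year 1: ⌊$222,792 × 125%/7⌋ = $39,784. Book value $183,008.
Year 2: ⌊$183,008 × 125%/7⌋ = $32,680. Book value $150,328.
Year 3: ⌊$150,328 × 125%/7⌋ = $26,844. Book value $123,484.
Year 4: ⌊$123,484 × 125%/7⌋ = $22,050. Book value $101,434.
Year 5: ⌊$101,434 × 125%/7⌋ = $18,113. Book value $83,321.
Year 6: ⌊$83,321 × 125%/7⌋ = $14,878. Book value $68,443.
Year 7 (final): $68,443 − $25,700 = $42,743. Book value $25,700.

$42,743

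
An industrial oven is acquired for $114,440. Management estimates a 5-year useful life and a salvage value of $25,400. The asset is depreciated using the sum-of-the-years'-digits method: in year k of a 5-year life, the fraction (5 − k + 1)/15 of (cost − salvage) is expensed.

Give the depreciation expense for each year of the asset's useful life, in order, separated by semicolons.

$29,680; $23,744; $17,808; $11,872; $5,936

Depreciable base = $114,440 − $25,400 = $89,040.
Sum of the years' digits = 5+4+3+2+1 = 15.
Year 1: $89,040 × 5/15 = $29,680. Book value $84,760.
Year 2: $89,040 × 4/15 = $23,744. Book value $61,016.
Year 3: $89,040 × 3/15 = $17,808. Book value $43,208.
Year 4: $89,040 × 2/15 = $11,872. Book value $31,336.
Year 5: $89,040 × 1/15 = $5,936. Book value $25,400.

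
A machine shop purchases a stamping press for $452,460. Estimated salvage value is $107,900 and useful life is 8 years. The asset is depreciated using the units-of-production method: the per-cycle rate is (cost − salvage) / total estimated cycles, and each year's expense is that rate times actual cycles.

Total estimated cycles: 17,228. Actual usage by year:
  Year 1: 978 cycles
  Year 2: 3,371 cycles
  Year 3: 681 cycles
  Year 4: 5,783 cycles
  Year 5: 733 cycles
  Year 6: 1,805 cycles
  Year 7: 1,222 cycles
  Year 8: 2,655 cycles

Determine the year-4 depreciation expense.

Depreciable base = $452,460 − $107,900 = $344,560.
Rate = $344,560 / 17,228 cycles = $20 per cycle.
Year 1: 978 × $20 = $19,560. Book value $432,900.
Year 2: 3,371 × $20 = $67,420. Book value $365,480.
Year 3: 681 × $20 = $13,620. Book value $351,860.
Year 4: 5,783 × $20 = $115,660. Book value $236,200.

$115,660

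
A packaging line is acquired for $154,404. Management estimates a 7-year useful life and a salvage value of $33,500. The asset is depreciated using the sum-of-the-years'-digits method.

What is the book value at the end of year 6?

Depreciable base = $154,404 − $33,500 = $120,904.
Sum of the years' digits = 7+6+5+4+3+2+1 = 28.
Year 1: $120,904 × 7/28 = $30,226. Book value $124,178.
Year 2: $120,904 × 6/28 = $25,908. Book value $98,270.
Year 3: $120,904 × 5/28 = $21,590. Book value $76,680.
Year 4: $120,904 × 4/28 = $17,272. Book value $59,408.
Year 5: $120,904 × 3/28 = $12,954. Book value $46,454.
Year 6: $120,904 × 2/28 = $8,636. Book value $37,818.

$37,818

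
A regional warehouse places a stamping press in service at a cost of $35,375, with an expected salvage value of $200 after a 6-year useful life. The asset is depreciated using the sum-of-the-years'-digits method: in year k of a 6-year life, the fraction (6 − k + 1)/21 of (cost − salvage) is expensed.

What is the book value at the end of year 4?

$5,225

Depreciable base = $35,375 − $200 = $35,175.
Sum of the years' digits = 6+5+4+3+2+1 = 21.
Year 1: $35,175 × 6/21 = $10,050. Book value $25,325.
Year 2: $35,175 × 5/21 = $8,375. Book value $16,950.
Year 3: $35,175 × 4/21 = $6,700. Book value $10,250.
Year 4: $35,175 × 3/21 = $5,025. Book value $5,225.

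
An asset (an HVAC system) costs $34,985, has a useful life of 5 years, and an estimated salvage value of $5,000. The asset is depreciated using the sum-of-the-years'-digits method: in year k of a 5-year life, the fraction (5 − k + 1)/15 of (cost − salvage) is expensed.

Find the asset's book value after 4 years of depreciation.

Depreciable base = $34,985 − $5,000 = $29,985.
Sum of the years' digits = 5+4+3+2+1 = 15.
Year 1: $29,985 × 5/15 = $9,995. Book value $24,990.
Year 2: $29,985 × 4/15 = $7,996. Book value $16,994.
Year 3: $29,985 × 3/15 = $5,997. Book value $10,997.
Year 4: $29,985 × 2/15 = $3,998. Book value $6,999.

$6,999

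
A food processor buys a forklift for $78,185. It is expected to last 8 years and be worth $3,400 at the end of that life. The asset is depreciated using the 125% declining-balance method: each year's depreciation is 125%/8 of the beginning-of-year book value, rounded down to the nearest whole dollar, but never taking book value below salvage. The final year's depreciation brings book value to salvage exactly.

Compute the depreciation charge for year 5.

$6,191

Depreciable base = $78,185 − $3,400 = $74,785.
Year 1: ⌊$78,185 × 125%/8⌋ = $12,216. Book value $65,969.
Year 2: ⌊$65,969 × 125%/8⌋ = $10,307. Book value $55,662.
Year 3: ⌊$55,662 × 125%/8⌋ = $8,697. Book value $46,965.
Year 4: ⌊$46,965 × 125%/8⌋ = $7,338. Book value $39,627.
Year 5: ⌊$39,627 × 125%/8⌋ = $6,191. Book value $33,436.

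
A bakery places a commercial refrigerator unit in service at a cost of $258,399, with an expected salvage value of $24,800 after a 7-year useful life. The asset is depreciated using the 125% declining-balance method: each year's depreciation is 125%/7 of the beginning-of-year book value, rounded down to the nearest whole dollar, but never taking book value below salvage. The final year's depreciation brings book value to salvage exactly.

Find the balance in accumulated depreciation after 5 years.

$161,762

Depreciable base = $258,399 − $24,800 = $233,599.
Year 1: ⌊$258,399 × 125%/7⌋ = $46,142. Book value $212,257.
Year 2: ⌊$212,257 × 125%/7⌋ = $37,903. Book value $174,354.
Year 3: ⌊$174,354 × 125%/7⌋ = $31,134. Book value $143,220.
Year 4: ⌊$143,220 × 125%/7⌋ = $25,575. Book value $117,645.
Year 5: ⌊$117,645 × 125%/7⌋ = $21,008. Book value $96,637.
Accumulated through year 5 = $258,399 − $96,637 = $161,762.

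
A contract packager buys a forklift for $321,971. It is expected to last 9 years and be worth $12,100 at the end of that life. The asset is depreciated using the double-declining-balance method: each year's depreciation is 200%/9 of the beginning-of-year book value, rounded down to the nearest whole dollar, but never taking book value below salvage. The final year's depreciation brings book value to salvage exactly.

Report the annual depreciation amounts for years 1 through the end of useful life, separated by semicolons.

Depreciable base = $321,971 − $12,100 = $309,871.
Year 1: ⌊$321,971 × 200%/9⌋ = $71,549. Book value $250,422.
Year 2: ⌊$250,422 × 200%/9⌋ = $55,649. Book value $194,773.
Year 3: ⌊$194,773 × 200%/9⌋ = $43,282. Book value $151,491.
Year 4: ⌊$151,491 × 200%/9⌋ = $33,664. Book value $117,827.
Year 5: ⌊$117,827 × 200%/9⌋ = $26,183. Book value $91,644.
Year 6: ⌊$91,644 × 200%/9⌋ = $20,365. Book value $71,279.
Year 7: ⌊$71,279 × 200%/9⌋ = $15,839. Book value $55,440.
Year 8: ⌊$55,440 × 200%/9⌋ = $12,320. Book value $43,120.
Year 9 (final): $43,120 − $12,100 = $31,020. Book value $12,100.

$71,549; $55,649; $43,282; $33,664; $26,183; $20,365; $15,839; $12,320; $31,020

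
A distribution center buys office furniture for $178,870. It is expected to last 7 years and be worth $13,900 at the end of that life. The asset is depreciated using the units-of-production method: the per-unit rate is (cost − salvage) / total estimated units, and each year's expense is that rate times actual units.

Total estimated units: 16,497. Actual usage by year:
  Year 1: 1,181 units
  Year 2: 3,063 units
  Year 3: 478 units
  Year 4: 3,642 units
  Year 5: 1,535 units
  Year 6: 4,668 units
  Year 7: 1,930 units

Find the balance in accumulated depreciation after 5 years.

$98,990

Depreciable base = $178,870 − $13,900 = $164,970.
Rate = $164,970 / 16,497 units = $10 per unit.
Year 1: 1,181 × $10 = $11,810. Book value $167,060.
Year 2: 3,063 × $10 = $30,630. Book value $136,430.
Year 3: 478 × $10 = $4,780. Book value $131,650.
Year 4: 3,642 × $10 = $36,420. Book value $95,230.
Year 5: 1,535 × $10 = $15,350. Book value $79,880.
Accumulated through year 5 = $178,870 − $79,880 = $98,990.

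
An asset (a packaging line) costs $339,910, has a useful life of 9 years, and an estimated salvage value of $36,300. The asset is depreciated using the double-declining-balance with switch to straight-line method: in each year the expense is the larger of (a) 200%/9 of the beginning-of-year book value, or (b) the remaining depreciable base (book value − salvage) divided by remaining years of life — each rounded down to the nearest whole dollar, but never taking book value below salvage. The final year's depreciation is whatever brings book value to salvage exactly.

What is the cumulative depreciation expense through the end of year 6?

$264,660

Depreciable base = $339,910 − $36,300 = $303,610.
Year 1: DB = ⌊$339,910 × 200%/9⌋ = $75,535; SL = ⌊$303,610/9⌋ = $33,734 → take DB $75,535. Book value $264,375.
Year 2: DB = ⌊$264,375 × 200%/9⌋ = $58,750; SL = ⌊$228,075/8⌋ = $28,509 → take DB $58,750. Book value $205,625.
Year 3: DB = ⌊$205,625 × 200%/9⌋ = $45,694; SL = ⌊$169,325/7⌋ = $24,189 → take DB $45,694. Book value $159,931.
Year 4: DB = ⌊$159,931 × 200%/9⌋ = $35,540; SL = ⌊$123,631/6⌋ = $20,605 → take DB $35,540. Book value $124,391.
Year 5: DB = ⌊$124,391 × 200%/9⌋ = $27,642; SL = ⌊$88,091/5⌋ = $17,618 → take DB $27,642. Book value $96,749.
Year 6: DB = ⌊$96,749 × 200%/9⌋ = $21,499; SL = ⌊$60,449/4⌋ = $15,112 → take DB $21,499. Book value $75,250.
Accumulated through year 6 = $339,910 − $75,250 = $264,660.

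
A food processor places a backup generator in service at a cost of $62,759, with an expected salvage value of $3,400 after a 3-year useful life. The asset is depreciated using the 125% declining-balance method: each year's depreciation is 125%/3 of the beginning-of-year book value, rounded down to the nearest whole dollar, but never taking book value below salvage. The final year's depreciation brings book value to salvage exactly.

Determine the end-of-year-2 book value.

Depreciable base = $62,759 − $3,400 = $59,359.
Year 1: ⌊$62,759 × 125%/3⌋ = $26,149. Book value $36,610.
Year 2: ⌊$36,610 × 125%/3⌋ = $15,254. Book value $21,356.

$21,356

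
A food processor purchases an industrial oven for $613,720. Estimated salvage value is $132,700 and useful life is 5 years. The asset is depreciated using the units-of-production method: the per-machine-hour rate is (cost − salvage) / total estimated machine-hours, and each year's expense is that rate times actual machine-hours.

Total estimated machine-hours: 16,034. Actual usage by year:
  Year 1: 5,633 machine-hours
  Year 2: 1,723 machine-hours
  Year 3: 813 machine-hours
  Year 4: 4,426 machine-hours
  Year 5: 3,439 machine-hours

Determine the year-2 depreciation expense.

$51,690

Depreciable base = $613,720 − $132,700 = $481,020.
Rate = $481,020 / 16,034 machine-hours = $30 per machine-hour.
Year 1: 5,633 × $30 = $168,990. Book value $444,730.
Year 2: 1,723 × $30 = $51,690. Book value $393,040.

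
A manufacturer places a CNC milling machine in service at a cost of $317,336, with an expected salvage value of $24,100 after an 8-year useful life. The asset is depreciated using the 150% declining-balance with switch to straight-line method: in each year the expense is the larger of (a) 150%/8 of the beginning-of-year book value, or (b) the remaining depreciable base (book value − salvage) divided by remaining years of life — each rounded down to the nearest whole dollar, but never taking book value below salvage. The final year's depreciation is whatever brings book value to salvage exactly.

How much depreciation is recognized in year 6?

$28,550

Depreciable base = $317,336 − $24,100 = $293,236.
Year 1: DB = ⌊$317,336 × 150%/8⌋ = $59,500; SL = ⌊$293,236/8⌋ = $36,654 → take DB $59,500. Book value $257,836.
Year 2: DB = ⌊$257,836 × 150%/8⌋ = $48,344; SL = ⌊$233,736/7⌋ = $33,390 → take DB $48,344. Book value $209,492.
Year 3: DB = ⌊$209,492 × 150%/8⌋ = $39,279; SL = ⌊$185,392/6⌋ = $30,898 → take DB $39,279. Book value $170,213.
Year 4: DB = ⌊$170,213 × 150%/8⌋ = $31,914; SL = ⌊$146,113/5⌋ = $29,222 → take DB $31,914. Book value $138,299.
Year 5: DB = ⌊$138,299 × 150%/8⌋ = $25,931; SL = ⌊$114,199/4⌋ = $28,549 → take SL $28,549. Book value $109,750.
Year 6: DB = ⌊$109,750 × 150%/8⌋ = $20,578; SL = ⌊$85,650/3⌋ = $28,550 → take SL $28,550. Book value $81,200.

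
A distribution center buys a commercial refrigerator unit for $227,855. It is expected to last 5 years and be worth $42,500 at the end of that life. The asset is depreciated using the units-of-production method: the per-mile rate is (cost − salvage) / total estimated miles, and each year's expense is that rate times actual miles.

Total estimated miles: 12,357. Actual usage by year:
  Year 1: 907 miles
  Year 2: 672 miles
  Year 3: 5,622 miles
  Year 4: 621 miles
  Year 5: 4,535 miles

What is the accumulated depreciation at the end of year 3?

Depreciable base = $227,855 − $42,500 = $185,355.
Rate = $185,355 / 12,357 miles = $15 per mile.
Year 1: 907 × $15 = $13,605. Book value $214,250.
Year 2: 672 × $15 = $10,080. Book value $204,170.
Year 3: 5,622 × $15 = $84,330. Book value $119,840.
Accumulated through year 3 = $227,855 − $119,840 = $108,015.

$108,015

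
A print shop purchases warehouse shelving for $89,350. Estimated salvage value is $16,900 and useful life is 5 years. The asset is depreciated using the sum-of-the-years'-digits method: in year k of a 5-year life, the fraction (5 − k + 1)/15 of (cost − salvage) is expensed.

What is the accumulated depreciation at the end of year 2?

Depreciable base = $89,350 − $16,900 = $72,450.
Sum of the years' digits = 5+4+3+2+1 = 15.
Year 1: $72,450 × 5/15 = $24,150. Book value $65,200.
Year 2: $72,450 × 4/15 = $19,320. Book value $45,880.
Accumulated through year 2 = $89,350 − $45,880 = $43,470.

$43,470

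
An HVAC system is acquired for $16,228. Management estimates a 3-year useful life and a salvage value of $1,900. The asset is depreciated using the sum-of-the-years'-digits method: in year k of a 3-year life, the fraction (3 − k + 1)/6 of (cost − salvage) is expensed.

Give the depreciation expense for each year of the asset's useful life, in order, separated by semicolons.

$7,164; $4,776; $2,388

Depreciable base = $16,228 − $1,900 = $14,328.
Sum of the years' digits = 3+2+1 = 6.
Year 1: $14,328 × 3/6 = $7,164. Book value $9,064.
Year 2: $14,328 × 2/6 = $4,776. Book value $4,288.
Year 3: $14,328 × 1/6 = $2,388. Book value $1,900.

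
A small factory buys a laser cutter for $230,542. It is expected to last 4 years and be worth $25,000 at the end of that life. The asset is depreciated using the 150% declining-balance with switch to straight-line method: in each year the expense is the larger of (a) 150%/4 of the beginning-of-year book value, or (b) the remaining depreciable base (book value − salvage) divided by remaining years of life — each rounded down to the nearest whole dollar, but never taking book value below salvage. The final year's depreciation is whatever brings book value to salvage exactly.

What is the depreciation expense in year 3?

$33,771

Depreciable base = $230,542 − $25,000 = $205,542.
Year 1: DB = ⌊$230,542 × 150%/4⌋ = $86,453; SL = ⌊$205,542/4⌋ = $51,385 → take DB $86,453. Book value $144,089.
Year 2: DB = ⌊$144,089 × 150%/4⌋ = $54,033; SL = ⌊$119,089/3⌋ = $39,696 → take DB $54,033. Book value $90,056.
Year 3: DB = ⌊$90,056 × 150%/4⌋ = $33,771; SL = ⌊$65,056/2⌋ = $32,528 → take DB $33,771. Book value $56,285.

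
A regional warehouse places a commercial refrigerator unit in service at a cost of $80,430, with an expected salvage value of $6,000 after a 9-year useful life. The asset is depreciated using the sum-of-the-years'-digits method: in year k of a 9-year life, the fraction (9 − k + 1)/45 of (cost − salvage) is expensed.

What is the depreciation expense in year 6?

Depreciable base = $80,430 − $6,000 = $74,430.
Sum of the years' digits = 9+8+7+6+5+4+3+2+1 = 45.
Year 1: $74,430 × 9/45 = $14,886. Book value $65,544.
Year 2: $74,430 × 8/45 = $13,232. Book value $52,312.
Year 3: $74,430 × 7/45 = $11,578. Book value $40,734.
Year 4: $74,430 × 6/45 = $9,924. Book value $30,810.
Year 5: $74,430 × 5/45 = $8,270. Book value $22,540.
Year 6: $74,430 × 4/45 = $6,616. Book value $15,924.

$6,616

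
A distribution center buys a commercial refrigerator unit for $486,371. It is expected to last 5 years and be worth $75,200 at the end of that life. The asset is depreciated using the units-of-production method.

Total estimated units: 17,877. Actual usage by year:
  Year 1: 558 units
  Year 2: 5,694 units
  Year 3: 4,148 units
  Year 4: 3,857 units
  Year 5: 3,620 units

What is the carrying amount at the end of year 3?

Depreciable base = $486,371 − $75,200 = $411,171.
Rate = $411,171 / 17,877 units = $23 per unit.
Year 1: 558 × $23 = $12,834. Book value $473,537.
Year 2: 5,694 × $23 = $130,962. Book value $342,575.
Year 3: 4,148 × $23 = $95,404. Book value $247,171.

$247,171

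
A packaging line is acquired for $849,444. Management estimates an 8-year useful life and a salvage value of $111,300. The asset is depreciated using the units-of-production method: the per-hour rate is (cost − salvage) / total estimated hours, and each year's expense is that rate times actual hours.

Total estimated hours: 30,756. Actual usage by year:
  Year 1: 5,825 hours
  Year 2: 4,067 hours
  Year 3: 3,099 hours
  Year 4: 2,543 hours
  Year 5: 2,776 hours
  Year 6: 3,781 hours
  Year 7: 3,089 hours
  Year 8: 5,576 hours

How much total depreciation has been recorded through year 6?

$530,184

Depreciable base = $849,444 − $111,300 = $738,144.
Rate = $738,144 / 30,756 hours = $24 per hour.
Year 1: 5,825 × $24 = $139,800. Book value $709,644.
Year 2: 4,067 × $24 = $97,608. Book value $612,036.
Year 3: 3,099 × $24 = $74,376. Book value $537,660.
Year 4: 2,543 × $24 = $61,032. Book value $476,628.
Year 5: 2,776 × $24 = $66,624. Book value $410,004.
Year 6: 3,781 × $24 = $90,744. Book value $319,260.
Accumulated through year 6 = $849,444 − $319,260 = $530,184.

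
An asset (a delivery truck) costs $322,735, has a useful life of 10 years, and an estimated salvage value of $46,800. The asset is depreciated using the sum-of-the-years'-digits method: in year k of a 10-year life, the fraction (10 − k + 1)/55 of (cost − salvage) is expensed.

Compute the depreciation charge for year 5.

Depreciable base = $322,735 − $46,800 = $275,935.
Sum of the years' digits = 10+9+8+7+6+5+4+3+2+1 = 55.
Year 1: $275,935 × 10/55 = $50,170. Book value $272,565.
Year 2: $275,935 × 9/55 = $45,153. Book value $227,412.
Year 3: $275,935 × 8/55 = $40,136. Book value $187,276.
Year 4: $275,935 × 7/55 = $35,119. Book value $152,157.
Year 5: $275,935 × 6/55 = $30,102. Book value $122,055.

$30,102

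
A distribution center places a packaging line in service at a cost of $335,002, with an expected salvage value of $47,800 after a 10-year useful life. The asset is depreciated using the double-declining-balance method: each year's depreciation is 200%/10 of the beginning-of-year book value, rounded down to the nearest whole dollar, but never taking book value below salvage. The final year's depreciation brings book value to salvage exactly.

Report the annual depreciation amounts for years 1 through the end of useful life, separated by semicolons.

$67,000; $53,600; $42,880; $34,304; $27,443; $21,955; $17,564; $14,051; $8,405; $0

Depreciable base = $335,002 − $47,800 = $287,202.
Year 1: ⌊$335,002 × 200%/10⌋ = $67,000. Book value $268,002.
Year 2: ⌊$268,002 × 200%/10⌋ = $53,600. Book value $214,402.
Year 3: ⌊$214,402 × 200%/10⌋ = $42,880. Book value $171,522.
Year 4: ⌊$171,522 × 200%/10⌋ = $34,304. Book value $137,218.
Year 5: ⌊$137,218 × 200%/10⌋ = $27,443. Book value $109,775.
Year 6: ⌊$109,775 × 200%/10⌋ = $21,955. Book value $87,820.
Year 7: ⌊$87,820 × 200%/10⌋ = $17,564. Book value $70,256.
Year 8: ⌊$70,256 × 200%/10⌋ = $14,051. Book value $56,205.
Year 9: ⌊$56,205 × 200%/10⌋ = $11,241, capped at $8,405. Book value $47,800.
Year 10 (final): $47,800 − $47,800 = $0. Book value $47,800.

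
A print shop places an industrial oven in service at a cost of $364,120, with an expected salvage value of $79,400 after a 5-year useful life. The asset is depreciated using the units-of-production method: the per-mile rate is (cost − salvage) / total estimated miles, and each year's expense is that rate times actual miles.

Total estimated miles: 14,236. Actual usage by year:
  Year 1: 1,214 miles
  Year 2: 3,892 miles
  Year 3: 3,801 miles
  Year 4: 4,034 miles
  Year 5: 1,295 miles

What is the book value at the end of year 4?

Depreciable base = $364,120 − $79,400 = $284,720.
Rate = $284,720 / 14,236 miles = $20 per mile.
Year 1: 1,214 × $20 = $24,280. Book value $339,840.
Year 2: 3,892 × $20 = $77,840. Book value $262,000.
Year 3: 3,801 × $20 = $76,020. Book value $185,980.
Year 4: 4,034 × $20 = $80,680. Book value $105,300.

$105,300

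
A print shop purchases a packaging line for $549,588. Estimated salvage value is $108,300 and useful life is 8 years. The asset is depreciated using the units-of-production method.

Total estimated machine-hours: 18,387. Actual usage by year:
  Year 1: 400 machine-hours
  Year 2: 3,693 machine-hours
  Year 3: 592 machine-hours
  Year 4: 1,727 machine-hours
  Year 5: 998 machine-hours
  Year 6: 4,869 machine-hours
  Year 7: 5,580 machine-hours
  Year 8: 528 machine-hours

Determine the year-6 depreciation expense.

Depreciable base = $549,588 − $108,300 = $441,288.
Rate = $441,288 / 18,387 machine-hours = $24 per machine-hour.
Year 1: 400 × $24 = $9,600. Book value $539,988.
Year 2: 3,693 × $24 = $88,632. Book value $451,356.
Year 3: 592 × $24 = $14,208. Book value $437,148.
Year 4: 1,727 × $24 = $41,448. Book value $395,700.
Year 5: 998 × $24 = $23,952. Book value $371,748.
Year 6: 4,869 × $24 = $116,856. Book value $254,892.

$116,856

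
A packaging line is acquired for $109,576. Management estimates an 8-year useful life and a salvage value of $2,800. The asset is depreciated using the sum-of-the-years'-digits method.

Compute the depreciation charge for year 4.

Depreciable base = $109,576 − $2,800 = $106,776.
Sum of the years' digits = 8+7+6+5+4+3+2+1 = 36.
Year 1: $106,776 × 8/36 = $23,728. Book value $85,848.
Year 2: $106,776 × 7/36 = $20,762. Book value $65,086.
Year 3: $106,776 × 6/36 = $17,796. Book value $47,290.
Year 4: $106,776 × 5/36 = $14,830. Book value $32,460.

$14,830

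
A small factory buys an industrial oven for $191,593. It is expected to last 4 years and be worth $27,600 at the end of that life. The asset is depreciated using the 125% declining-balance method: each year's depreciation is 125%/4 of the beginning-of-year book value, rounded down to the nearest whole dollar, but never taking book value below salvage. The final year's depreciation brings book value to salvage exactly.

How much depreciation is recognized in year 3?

$28,299

Depreciable base = $191,593 − $27,600 = $163,993.
Year 1: ⌊$191,593 × 125%/4⌋ = $59,872. Book value $131,721.
Year 2: ⌊$131,721 × 125%/4⌋ = $41,162. Book value $90,559.
Year 3: ⌊$90,559 × 125%/4⌋ = $28,299. Book value $62,260.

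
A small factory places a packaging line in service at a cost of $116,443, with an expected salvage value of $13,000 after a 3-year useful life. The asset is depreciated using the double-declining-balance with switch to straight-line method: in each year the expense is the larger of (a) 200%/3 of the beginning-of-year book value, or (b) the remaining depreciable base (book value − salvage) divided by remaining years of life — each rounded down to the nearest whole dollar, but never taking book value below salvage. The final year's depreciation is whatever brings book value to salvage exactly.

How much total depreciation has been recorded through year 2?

$103,443

Depreciable base = $116,443 − $13,000 = $103,443.
Year 1: DB = ⌊$116,443 × 200%/3⌋ = $77,628; SL = ⌊$103,443/3⌋ = $34,481 → take DB $77,628. Book value $38,815.
Year 2: DB = ⌊$38,815 × 200%/3⌋ = $25,876; SL = ⌊$25,815/2⌋ = $12,907 → take DB $25,876, capped at $25,815. Book value $13,000.
Accumulated through year 2 = $116,443 − $13,000 = $103,443.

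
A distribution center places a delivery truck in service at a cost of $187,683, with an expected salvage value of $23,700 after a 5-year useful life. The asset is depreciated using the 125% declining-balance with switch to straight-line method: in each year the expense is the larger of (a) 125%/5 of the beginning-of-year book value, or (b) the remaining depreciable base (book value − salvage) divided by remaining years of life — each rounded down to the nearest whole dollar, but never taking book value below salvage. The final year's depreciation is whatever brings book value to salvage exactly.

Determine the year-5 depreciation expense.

$27,291

Depreciable base = $187,683 − $23,700 = $163,983.
Year 1: DB = ⌊$187,683 × 125%/5⌋ = $46,920; SL = ⌊$163,983/5⌋ = $32,796 → take DB $46,920. Book value $140,763.
Year 2: DB = ⌊$140,763 × 125%/5⌋ = $35,190; SL = ⌊$117,063/4⌋ = $29,265 → take DB $35,190. Book value $105,573.
Year 3: DB = ⌊$105,573 × 125%/5⌋ = $26,393; SL = ⌊$81,873/3⌋ = $27,291 → take SL $27,291. Book value $78,282.
Year 4: DB = ⌊$78,282 × 125%/5⌋ = $19,570; SL = ⌊$54,582/2⌋ = $27,291 → take SL $27,291. Book value $50,991.
Year 5 (final): $50,991 − $23,700 = $27,291. Book value $23,700.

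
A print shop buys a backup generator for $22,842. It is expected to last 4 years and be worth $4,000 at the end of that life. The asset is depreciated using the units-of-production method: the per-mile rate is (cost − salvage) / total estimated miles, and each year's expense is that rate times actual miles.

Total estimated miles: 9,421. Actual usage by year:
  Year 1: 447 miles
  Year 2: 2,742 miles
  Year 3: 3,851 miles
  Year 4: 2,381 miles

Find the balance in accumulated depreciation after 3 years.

$14,080

Depreciable base = $22,842 − $4,000 = $18,842.
Rate = $18,842 / 9,421 miles = $2 per mile.
Year 1: 447 × $2 = $894. Book value $21,948.
Year 2: 2,742 × $2 = $5,484. Book value $16,464.
Year 3: 3,851 × $2 = $7,702. Book value $8,762.
Accumulated through year 3 = $22,842 − $8,762 = $14,080.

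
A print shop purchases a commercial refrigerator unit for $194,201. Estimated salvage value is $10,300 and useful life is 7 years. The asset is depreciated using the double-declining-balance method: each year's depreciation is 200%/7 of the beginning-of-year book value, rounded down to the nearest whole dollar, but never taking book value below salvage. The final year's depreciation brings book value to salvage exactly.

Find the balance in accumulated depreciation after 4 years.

$143,648

Depreciable base = $194,201 − $10,300 = $183,901.
Year 1: ⌊$194,201 × 200%/7⌋ = $55,486. Book value $138,715.
Year 2: ⌊$138,715 × 200%/7⌋ = $39,632. Book value $99,083.
Year 3: ⌊$99,083 × 200%/7⌋ = $28,309. Book value $70,774.
Year 4: ⌊$70,774 × 200%/7⌋ = $20,221. Book value $50,553.
Accumulated through year 4 = $194,201 − $50,553 = $143,648.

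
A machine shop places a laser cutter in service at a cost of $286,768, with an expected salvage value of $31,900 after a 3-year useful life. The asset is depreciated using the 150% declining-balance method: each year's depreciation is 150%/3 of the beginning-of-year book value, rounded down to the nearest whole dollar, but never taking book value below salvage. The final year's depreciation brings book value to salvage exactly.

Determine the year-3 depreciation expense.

$39,792

Depreciable base = $286,768 − $31,900 = $254,868.
Year 1: ⌊$286,768 × 150%/3⌋ = $143,384. Book value $143,384.
Year 2: ⌊$143,384 × 150%/3⌋ = $71,692. Book value $71,692.
Year 3 (final): $71,692 − $31,900 = $39,792. Book value $31,900.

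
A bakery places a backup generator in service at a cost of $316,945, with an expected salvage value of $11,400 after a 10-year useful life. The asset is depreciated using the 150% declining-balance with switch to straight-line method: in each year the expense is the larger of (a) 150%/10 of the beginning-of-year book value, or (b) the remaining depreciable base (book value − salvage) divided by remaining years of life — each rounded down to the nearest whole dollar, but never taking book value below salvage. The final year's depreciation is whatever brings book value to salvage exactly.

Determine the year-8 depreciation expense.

Depreciable base = $316,945 − $11,400 = $305,545.
Year 1: DB = ⌊$316,945 × 150%/10⌋ = $47,541; SL = ⌊$305,545/10⌋ = $30,554 → take DB $47,541. Book value $269,404.
Year 2: DB = ⌊$269,404 × 150%/10⌋ = $40,410; SL = ⌊$258,004/9⌋ = $28,667 → take DB $40,410. Book value $228,994.
Year 3: DB = ⌊$228,994 × 150%/10⌋ = $34,349; SL = ⌊$217,594/8⌋ = $27,199 → take DB $34,349. Book value $194,645.
Year 4: DB = ⌊$194,645 × 150%/10⌋ = $29,196; SL = ⌊$183,245/7⌋ = $26,177 → take DB $29,196. Book value $165,449.
Year 5: DB = ⌊$165,449 × 150%/10⌋ = $24,817; SL = ⌊$154,049/6⌋ = $25,674 → take SL $25,674. Book value $139,775.
Year 6: DB = ⌊$139,775 × 150%/10⌋ = $20,966; SL = ⌊$128,375/5⌋ = $25,675 → take SL $25,675. Book value $114,100.
Year 7: DB = ⌊$114,100 × 150%/10⌋ = $17,115; SL = ⌊$102,700/4⌋ = $25,675 → take SL $25,675. Book value $88,425.
Year 8: DB = ⌊$88,425 × 150%/10⌋ = $13,263; SL = ⌊$77,025/3⌋ = $25,675 → take SL $25,675. Book value $62,750.

$25,675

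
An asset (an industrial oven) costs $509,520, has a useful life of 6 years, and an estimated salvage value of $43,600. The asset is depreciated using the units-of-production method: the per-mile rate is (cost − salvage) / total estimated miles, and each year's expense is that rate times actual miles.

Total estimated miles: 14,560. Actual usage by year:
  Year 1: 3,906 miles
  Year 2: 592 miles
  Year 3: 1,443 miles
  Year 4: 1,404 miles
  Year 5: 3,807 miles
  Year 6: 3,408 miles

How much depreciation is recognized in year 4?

Depreciable base = $509,520 − $43,600 = $465,920.
Rate = $465,920 / 14,560 miles = $32 per mile.
Year 1: 3,906 × $32 = $124,992. Book value $384,528.
Year 2: 592 × $32 = $18,944. Book value $365,584.
Year 3: 1,443 × $32 = $46,176. Book value $319,408.
Year 4: 1,404 × $32 = $44,928. Book value $274,480.

$44,928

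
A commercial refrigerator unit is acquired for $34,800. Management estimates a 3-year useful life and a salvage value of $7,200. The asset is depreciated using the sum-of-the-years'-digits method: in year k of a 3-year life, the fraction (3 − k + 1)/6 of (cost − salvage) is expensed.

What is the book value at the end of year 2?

Depreciable base = $34,800 − $7,200 = $27,600.
Sum of the years' digits = 3+2+1 = 6.
Year 1: $27,600 × 3/6 = $13,800. Book value $21,000.
Year 2: $27,600 × 2/6 = $9,200. Book value $11,800.

$11,800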